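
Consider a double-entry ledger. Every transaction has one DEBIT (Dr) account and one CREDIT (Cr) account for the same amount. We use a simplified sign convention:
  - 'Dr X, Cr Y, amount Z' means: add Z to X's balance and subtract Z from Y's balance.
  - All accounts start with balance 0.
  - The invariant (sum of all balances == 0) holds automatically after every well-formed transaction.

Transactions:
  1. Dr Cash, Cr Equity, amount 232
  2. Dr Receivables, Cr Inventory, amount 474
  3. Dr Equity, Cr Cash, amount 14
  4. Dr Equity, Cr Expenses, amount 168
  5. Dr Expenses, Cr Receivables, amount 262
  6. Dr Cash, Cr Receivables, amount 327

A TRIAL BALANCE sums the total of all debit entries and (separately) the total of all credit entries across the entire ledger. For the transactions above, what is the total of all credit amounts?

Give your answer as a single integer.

Txn 1: credit+=232
Txn 2: credit+=474
Txn 3: credit+=14
Txn 4: credit+=168
Txn 5: credit+=262
Txn 6: credit+=327
Total credits = 1477

Answer: 1477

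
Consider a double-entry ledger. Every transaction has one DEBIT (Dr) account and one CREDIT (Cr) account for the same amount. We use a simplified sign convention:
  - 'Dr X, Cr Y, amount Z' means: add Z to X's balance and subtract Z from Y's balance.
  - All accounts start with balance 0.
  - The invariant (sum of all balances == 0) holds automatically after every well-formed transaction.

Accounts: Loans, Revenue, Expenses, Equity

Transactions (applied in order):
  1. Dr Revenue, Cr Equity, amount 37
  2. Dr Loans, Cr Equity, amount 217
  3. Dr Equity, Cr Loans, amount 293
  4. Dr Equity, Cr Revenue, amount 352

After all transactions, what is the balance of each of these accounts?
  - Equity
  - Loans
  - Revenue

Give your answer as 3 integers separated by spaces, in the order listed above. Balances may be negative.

After txn 1 (Dr Revenue, Cr Equity, amount 37): Equity=-37 Revenue=37
After txn 2 (Dr Loans, Cr Equity, amount 217): Equity=-254 Loans=217 Revenue=37
After txn 3 (Dr Equity, Cr Loans, amount 293): Equity=39 Loans=-76 Revenue=37
After txn 4 (Dr Equity, Cr Revenue, amount 352): Equity=391 Loans=-76 Revenue=-315

Answer: 391 -76 -315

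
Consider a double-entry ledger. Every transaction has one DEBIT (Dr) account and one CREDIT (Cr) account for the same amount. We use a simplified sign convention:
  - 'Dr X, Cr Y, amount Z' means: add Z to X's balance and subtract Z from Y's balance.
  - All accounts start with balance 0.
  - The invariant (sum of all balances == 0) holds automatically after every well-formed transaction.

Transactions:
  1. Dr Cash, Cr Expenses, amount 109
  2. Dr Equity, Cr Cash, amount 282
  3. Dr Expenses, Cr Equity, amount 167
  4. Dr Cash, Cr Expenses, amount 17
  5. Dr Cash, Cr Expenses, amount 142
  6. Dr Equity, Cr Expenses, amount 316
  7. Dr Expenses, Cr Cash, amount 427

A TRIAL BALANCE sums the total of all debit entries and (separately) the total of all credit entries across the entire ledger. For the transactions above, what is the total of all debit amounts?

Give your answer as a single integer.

Answer: 1460

Derivation:
Txn 1: debit+=109
Txn 2: debit+=282
Txn 3: debit+=167
Txn 4: debit+=17
Txn 5: debit+=142
Txn 6: debit+=316
Txn 7: debit+=427
Total debits = 1460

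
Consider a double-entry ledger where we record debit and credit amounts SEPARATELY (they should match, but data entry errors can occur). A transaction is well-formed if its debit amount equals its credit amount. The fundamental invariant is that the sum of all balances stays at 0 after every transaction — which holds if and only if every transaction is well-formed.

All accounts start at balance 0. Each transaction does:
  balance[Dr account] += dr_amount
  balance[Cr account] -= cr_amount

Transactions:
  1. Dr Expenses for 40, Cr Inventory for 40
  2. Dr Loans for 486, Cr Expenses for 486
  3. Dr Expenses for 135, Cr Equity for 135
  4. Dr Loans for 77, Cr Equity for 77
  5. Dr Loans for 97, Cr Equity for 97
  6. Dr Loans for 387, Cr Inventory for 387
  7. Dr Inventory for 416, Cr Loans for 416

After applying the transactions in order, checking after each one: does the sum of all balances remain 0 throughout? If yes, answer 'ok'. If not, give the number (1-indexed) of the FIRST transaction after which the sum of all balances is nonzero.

Answer: ok

Derivation:
After txn 1: dr=40 cr=40 sum_balances=0
After txn 2: dr=486 cr=486 sum_balances=0
After txn 3: dr=135 cr=135 sum_balances=0
After txn 4: dr=77 cr=77 sum_balances=0
After txn 5: dr=97 cr=97 sum_balances=0
After txn 6: dr=387 cr=387 sum_balances=0
After txn 7: dr=416 cr=416 sum_balances=0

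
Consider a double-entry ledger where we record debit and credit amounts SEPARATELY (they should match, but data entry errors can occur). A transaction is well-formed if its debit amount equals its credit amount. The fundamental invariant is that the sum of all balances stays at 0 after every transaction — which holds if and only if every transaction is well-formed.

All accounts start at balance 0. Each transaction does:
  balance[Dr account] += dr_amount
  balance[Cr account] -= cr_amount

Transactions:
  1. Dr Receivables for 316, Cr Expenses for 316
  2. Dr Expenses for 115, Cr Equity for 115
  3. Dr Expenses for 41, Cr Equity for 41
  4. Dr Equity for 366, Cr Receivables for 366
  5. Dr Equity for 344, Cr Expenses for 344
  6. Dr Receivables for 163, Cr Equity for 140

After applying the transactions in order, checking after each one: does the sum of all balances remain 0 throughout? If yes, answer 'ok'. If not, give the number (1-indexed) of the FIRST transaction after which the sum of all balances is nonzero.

After txn 1: dr=316 cr=316 sum_balances=0
After txn 2: dr=115 cr=115 sum_balances=0
After txn 3: dr=41 cr=41 sum_balances=0
After txn 4: dr=366 cr=366 sum_balances=0
After txn 5: dr=344 cr=344 sum_balances=0
After txn 6: dr=163 cr=140 sum_balances=23

Answer: 6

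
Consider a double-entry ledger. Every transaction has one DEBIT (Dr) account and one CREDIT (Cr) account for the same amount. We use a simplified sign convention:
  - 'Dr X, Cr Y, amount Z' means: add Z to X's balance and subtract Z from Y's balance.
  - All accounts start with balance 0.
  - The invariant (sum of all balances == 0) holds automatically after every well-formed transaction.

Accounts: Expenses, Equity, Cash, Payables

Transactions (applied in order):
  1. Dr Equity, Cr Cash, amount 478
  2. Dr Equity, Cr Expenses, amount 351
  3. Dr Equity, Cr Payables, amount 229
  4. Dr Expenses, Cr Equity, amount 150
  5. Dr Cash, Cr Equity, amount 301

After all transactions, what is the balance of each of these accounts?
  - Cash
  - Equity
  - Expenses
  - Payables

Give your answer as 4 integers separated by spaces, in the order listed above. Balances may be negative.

After txn 1 (Dr Equity, Cr Cash, amount 478): Cash=-478 Equity=478
After txn 2 (Dr Equity, Cr Expenses, amount 351): Cash=-478 Equity=829 Expenses=-351
After txn 3 (Dr Equity, Cr Payables, amount 229): Cash=-478 Equity=1058 Expenses=-351 Payables=-229
After txn 4 (Dr Expenses, Cr Equity, amount 150): Cash=-478 Equity=908 Expenses=-201 Payables=-229
After txn 5 (Dr Cash, Cr Equity, amount 301): Cash=-177 Equity=607 Expenses=-201 Payables=-229

Answer: -177 607 -201 -229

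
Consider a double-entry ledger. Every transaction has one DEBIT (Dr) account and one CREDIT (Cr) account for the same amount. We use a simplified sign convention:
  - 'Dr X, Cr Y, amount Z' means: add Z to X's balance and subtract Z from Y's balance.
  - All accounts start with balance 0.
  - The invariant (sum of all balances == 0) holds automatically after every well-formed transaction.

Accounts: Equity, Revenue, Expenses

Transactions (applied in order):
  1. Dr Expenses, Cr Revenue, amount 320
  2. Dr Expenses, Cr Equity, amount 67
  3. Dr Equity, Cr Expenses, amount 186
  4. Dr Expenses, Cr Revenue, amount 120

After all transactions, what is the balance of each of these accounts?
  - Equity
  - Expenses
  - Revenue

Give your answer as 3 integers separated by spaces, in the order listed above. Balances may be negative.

Answer: 119 321 -440

Derivation:
After txn 1 (Dr Expenses, Cr Revenue, amount 320): Expenses=320 Revenue=-320
After txn 2 (Dr Expenses, Cr Equity, amount 67): Equity=-67 Expenses=387 Revenue=-320
After txn 3 (Dr Equity, Cr Expenses, amount 186): Equity=119 Expenses=201 Revenue=-320
After txn 4 (Dr Expenses, Cr Revenue, amount 120): Equity=119 Expenses=321 Revenue=-440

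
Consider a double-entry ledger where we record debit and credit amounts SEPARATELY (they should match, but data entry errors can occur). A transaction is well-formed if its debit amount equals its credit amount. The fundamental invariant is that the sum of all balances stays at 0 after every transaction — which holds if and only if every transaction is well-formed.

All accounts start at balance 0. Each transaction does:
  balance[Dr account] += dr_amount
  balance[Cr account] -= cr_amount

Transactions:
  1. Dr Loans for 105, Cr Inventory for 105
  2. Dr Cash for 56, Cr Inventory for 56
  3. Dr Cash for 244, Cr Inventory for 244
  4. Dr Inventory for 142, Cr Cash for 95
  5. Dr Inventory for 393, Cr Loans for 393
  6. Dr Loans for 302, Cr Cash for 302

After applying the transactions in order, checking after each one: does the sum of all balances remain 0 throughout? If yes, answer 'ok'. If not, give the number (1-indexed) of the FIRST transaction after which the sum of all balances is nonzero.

Answer: 4

Derivation:
After txn 1: dr=105 cr=105 sum_balances=0
After txn 2: dr=56 cr=56 sum_balances=0
After txn 3: dr=244 cr=244 sum_balances=0
After txn 4: dr=142 cr=95 sum_balances=47
After txn 5: dr=393 cr=393 sum_balances=47
After txn 6: dr=302 cr=302 sum_balances=47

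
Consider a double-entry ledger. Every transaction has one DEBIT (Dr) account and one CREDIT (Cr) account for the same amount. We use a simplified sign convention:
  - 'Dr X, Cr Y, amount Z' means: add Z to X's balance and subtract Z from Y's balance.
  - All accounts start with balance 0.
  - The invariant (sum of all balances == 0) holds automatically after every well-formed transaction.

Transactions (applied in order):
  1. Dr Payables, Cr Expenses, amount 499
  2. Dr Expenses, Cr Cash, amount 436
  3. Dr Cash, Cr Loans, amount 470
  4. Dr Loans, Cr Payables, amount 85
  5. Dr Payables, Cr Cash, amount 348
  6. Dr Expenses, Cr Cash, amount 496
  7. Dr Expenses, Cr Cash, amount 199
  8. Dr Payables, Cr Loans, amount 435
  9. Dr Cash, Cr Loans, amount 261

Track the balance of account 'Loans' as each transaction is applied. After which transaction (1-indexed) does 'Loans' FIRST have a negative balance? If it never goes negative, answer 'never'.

Answer: 3

Derivation:
After txn 1: Loans=0
After txn 2: Loans=0
After txn 3: Loans=-470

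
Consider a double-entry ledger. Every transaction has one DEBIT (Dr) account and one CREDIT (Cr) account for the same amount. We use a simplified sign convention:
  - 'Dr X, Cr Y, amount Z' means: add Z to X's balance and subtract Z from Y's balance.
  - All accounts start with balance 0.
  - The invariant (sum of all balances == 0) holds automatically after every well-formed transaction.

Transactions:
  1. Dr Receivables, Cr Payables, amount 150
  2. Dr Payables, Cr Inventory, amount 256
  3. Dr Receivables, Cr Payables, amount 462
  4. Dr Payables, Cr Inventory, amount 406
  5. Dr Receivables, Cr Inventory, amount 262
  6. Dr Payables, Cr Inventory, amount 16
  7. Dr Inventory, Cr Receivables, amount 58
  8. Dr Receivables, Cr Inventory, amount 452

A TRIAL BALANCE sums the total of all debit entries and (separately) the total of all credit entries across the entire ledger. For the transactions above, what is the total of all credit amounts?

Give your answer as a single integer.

Txn 1: credit+=150
Txn 2: credit+=256
Txn 3: credit+=462
Txn 4: credit+=406
Txn 5: credit+=262
Txn 6: credit+=16
Txn 7: credit+=58
Txn 8: credit+=452
Total credits = 2062

Answer: 2062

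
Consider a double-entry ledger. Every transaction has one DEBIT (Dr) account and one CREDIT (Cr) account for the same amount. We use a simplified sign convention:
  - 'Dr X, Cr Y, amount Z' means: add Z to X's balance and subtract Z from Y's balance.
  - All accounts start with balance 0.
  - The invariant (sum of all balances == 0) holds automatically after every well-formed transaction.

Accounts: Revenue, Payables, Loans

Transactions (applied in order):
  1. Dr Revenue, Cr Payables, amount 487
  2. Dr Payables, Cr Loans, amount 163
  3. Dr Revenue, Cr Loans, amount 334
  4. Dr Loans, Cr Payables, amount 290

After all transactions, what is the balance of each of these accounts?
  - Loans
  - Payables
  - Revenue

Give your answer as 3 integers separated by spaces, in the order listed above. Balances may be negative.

After txn 1 (Dr Revenue, Cr Payables, amount 487): Payables=-487 Revenue=487
After txn 2 (Dr Payables, Cr Loans, amount 163): Loans=-163 Payables=-324 Revenue=487
After txn 3 (Dr Revenue, Cr Loans, amount 334): Loans=-497 Payables=-324 Revenue=821
After txn 4 (Dr Loans, Cr Payables, amount 290): Loans=-207 Payables=-614 Revenue=821

Answer: -207 -614 821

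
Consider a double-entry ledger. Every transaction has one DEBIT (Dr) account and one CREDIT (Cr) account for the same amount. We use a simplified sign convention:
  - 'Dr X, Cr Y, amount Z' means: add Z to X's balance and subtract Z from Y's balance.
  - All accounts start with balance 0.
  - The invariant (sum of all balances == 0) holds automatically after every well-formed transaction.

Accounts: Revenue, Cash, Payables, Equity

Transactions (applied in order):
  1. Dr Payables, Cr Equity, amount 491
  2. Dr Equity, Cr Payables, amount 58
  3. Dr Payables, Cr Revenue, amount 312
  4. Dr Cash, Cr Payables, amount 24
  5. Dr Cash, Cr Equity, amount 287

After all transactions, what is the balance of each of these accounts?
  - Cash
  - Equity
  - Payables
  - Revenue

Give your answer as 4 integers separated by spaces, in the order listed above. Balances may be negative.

After txn 1 (Dr Payables, Cr Equity, amount 491): Equity=-491 Payables=491
After txn 2 (Dr Equity, Cr Payables, amount 58): Equity=-433 Payables=433
After txn 3 (Dr Payables, Cr Revenue, amount 312): Equity=-433 Payables=745 Revenue=-312
After txn 4 (Dr Cash, Cr Payables, amount 24): Cash=24 Equity=-433 Payables=721 Revenue=-312
After txn 5 (Dr Cash, Cr Equity, amount 287): Cash=311 Equity=-720 Payables=721 Revenue=-312

Answer: 311 -720 721 -312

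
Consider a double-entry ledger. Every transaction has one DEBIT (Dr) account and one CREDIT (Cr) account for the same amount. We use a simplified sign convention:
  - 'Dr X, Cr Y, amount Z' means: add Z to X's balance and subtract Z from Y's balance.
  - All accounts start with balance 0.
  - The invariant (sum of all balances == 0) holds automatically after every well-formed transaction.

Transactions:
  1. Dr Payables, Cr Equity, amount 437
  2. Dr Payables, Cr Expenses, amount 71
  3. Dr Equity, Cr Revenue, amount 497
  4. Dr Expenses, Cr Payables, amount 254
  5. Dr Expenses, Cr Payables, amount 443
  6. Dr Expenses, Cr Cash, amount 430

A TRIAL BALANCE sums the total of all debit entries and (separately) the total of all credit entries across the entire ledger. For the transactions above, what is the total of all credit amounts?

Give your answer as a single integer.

Txn 1: credit+=437
Txn 2: credit+=71
Txn 3: credit+=497
Txn 4: credit+=254
Txn 5: credit+=443
Txn 6: credit+=430
Total credits = 2132

Answer: 2132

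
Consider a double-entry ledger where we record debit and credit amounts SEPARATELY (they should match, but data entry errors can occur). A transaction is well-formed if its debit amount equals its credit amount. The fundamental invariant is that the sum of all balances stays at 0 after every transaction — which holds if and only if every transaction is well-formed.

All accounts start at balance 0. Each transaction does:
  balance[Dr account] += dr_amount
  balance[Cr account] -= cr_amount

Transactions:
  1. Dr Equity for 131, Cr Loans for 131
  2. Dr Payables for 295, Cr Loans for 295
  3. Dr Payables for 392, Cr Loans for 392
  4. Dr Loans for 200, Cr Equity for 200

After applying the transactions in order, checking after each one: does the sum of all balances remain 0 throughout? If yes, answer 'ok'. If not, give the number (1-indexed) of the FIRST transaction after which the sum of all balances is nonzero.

Answer: ok

Derivation:
After txn 1: dr=131 cr=131 sum_balances=0
After txn 2: dr=295 cr=295 sum_balances=0
After txn 3: dr=392 cr=392 sum_balances=0
After txn 4: dr=200 cr=200 sum_balances=0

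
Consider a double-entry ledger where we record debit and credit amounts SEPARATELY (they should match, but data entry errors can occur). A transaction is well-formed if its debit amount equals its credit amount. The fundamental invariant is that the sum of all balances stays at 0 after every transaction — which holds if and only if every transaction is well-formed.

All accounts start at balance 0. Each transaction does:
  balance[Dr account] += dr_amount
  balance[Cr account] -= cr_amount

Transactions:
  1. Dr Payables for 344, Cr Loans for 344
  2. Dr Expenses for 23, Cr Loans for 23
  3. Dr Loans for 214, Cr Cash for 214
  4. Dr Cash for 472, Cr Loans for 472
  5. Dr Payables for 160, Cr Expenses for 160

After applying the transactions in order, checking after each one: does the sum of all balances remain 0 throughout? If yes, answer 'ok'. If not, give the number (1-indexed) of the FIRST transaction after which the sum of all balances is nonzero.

After txn 1: dr=344 cr=344 sum_balances=0
After txn 2: dr=23 cr=23 sum_balances=0
After txn 3: dr=214 cr=214 sum_balances=0
After txn 4: dr=472 cr=472 sum_balances=0
After txn 5: dr=160 cr=160 sum_balances=0

Answer: ok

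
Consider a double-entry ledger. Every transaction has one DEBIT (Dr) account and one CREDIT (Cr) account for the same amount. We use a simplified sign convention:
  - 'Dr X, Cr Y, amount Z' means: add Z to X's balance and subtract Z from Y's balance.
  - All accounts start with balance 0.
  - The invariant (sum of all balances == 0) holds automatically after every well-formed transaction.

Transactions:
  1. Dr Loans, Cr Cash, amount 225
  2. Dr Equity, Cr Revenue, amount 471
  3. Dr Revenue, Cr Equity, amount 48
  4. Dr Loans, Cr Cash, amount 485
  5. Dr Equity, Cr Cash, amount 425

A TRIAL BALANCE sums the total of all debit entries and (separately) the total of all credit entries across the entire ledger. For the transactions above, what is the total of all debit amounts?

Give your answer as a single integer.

Txn 1: debit+=225
Txn 2: debit+=471
Txn 3: debit+=48
Txn 4: debit+=485
Txn 5: debit+=425
Total debits = 1654

Answer: 1654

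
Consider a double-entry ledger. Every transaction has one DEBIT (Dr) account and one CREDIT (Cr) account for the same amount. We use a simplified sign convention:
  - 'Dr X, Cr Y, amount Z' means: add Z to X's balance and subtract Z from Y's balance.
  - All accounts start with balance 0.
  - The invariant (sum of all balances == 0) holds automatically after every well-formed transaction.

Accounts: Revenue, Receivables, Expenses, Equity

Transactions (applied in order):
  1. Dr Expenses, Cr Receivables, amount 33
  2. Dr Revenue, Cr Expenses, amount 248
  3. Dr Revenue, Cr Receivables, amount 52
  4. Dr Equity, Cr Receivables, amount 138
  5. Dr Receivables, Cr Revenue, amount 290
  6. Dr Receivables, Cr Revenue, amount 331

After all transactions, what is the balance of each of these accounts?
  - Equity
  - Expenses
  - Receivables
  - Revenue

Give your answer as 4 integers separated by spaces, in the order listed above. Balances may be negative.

After txn 1 (Dr Expenses, Cr Receivables, amount 33): Expenses=33 Receivables=-33
After txn 2 (Dr Revenue, Cr Expenses, amount 248): Expenses=-215 Receivables=-33 Revenue=248
After txn 3 (Dr Revenue, Cr Receivables, amount 52): Expenses=-215 Receivables=-85 Revenue=300
After txn 4 (Dr Equity, Cr Receivables, amount 138): Equity=138 Expenses=-215 Receivables=-223 Revenue=300
After txn 5 (Dr Receivables, Cr Revenue, amount 290): Equity=138 Expenses=-215 Receivables=67 Revenue=10
After txn 6 (Dr Receivables, Cr Revenue, amount 331): Equity=138 Expenses=-215 Receivables=398 Revenue=-321

Answer: 138 -215 398 -321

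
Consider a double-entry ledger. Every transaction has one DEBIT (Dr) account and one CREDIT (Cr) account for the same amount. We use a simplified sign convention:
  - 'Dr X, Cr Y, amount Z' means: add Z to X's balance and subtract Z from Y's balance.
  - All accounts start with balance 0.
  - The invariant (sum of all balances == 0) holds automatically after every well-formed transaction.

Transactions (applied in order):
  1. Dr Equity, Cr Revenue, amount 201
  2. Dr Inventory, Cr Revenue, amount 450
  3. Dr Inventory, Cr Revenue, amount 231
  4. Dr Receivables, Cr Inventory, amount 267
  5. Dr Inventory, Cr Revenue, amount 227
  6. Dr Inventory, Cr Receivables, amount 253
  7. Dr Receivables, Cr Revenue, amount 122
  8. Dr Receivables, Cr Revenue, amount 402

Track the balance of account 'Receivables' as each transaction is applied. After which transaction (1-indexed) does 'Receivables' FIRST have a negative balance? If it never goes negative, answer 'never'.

Answer: never

Derivation:
After txn 1: Receivables=0
After txn 2: Receivables=0
After txn 3: Receivables=0
After txn 4: Receivables=267
After txn 5: Receivables=267
After txn 6: Receivables=14
After txn 7: Receivables=136
After txn 8: Receivables=538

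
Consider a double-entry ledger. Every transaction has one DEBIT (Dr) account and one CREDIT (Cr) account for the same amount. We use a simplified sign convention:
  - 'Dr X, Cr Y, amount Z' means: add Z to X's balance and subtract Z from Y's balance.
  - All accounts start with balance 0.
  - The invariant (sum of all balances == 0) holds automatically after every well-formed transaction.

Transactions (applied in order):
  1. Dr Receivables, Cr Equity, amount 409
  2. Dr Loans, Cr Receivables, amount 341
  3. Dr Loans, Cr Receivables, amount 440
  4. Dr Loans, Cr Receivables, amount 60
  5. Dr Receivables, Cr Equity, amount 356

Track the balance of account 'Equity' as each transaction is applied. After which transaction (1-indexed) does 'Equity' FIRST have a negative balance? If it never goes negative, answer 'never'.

Answer: 1

Derivation:
After txn 1: Equity=-409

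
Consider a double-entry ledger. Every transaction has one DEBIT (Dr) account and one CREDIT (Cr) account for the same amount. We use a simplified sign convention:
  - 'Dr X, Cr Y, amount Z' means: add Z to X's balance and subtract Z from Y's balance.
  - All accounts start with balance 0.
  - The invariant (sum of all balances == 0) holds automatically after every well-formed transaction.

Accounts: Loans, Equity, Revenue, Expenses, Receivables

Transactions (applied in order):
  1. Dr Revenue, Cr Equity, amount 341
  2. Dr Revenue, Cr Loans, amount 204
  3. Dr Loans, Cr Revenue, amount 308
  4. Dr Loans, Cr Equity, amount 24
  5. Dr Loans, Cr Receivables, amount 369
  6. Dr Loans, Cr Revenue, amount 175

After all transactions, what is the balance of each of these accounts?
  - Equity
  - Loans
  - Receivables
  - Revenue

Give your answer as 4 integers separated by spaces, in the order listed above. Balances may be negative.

After txn 1 (Dr Revenue, Cr Equity, amount 341): Equity=-341 Revenue=341
After txn 2 (Dr Revenue, Cr Loans, amount 204): Equity=-341 Loans=-204 Revenue=545
After txn 3 (Dr Loans, Cr Revenue, amount 308): Equity=-341 Loans=104 Revenue=237
After txn 4 (Dr Loans, Cr Equity, amount 24): Equity=-365 Loans=128 Revenue=237
After txn 5 (Dr Loans, Cr Receivables, amount 369): Equity=-365 Loans=497 Receivables=-369 Revenue=237
After txn 6 (Dr Loans, Cr Revenue, amount 175): Equity=-365 Loans=672 Receivables=-369 Revenue=62

Answer: -365 672 -369 62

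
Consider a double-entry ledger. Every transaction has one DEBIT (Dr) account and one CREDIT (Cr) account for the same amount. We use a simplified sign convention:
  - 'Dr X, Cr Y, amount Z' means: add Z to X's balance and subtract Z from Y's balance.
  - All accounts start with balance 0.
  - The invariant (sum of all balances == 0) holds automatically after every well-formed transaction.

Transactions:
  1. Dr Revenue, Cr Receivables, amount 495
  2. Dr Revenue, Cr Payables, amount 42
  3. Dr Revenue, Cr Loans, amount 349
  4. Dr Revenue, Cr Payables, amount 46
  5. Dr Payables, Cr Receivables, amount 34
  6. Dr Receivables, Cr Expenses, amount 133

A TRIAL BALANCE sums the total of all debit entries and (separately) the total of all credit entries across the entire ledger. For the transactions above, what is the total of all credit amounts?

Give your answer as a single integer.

Answer: 1099

Derivation:
Txn 1: credit+=495
Txn 2: credit+=42
Txn 3: credit+=349
Txn 4: credit+=46
Txn 5: credit+=34
Txn 6: credit+=133
Total credits = 1099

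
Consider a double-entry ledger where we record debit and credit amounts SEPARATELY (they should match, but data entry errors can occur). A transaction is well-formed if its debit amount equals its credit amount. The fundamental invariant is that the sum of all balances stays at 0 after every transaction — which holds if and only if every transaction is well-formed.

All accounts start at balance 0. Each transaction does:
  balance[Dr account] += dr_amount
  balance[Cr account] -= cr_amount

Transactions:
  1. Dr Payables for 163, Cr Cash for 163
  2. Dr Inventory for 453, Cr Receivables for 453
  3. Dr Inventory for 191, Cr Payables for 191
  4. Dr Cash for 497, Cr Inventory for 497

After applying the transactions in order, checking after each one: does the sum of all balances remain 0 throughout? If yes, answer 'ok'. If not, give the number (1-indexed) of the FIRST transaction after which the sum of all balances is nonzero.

After txn 1: dr=163 cr=163 sum_balances=0
After txn 2: dr=453 cr=453 sum_balances=0
After txn 3: dr=191 cr=191 sum_balances=0
After txn 4: dr=497 cr=497 sum_balances=0

Answer: ok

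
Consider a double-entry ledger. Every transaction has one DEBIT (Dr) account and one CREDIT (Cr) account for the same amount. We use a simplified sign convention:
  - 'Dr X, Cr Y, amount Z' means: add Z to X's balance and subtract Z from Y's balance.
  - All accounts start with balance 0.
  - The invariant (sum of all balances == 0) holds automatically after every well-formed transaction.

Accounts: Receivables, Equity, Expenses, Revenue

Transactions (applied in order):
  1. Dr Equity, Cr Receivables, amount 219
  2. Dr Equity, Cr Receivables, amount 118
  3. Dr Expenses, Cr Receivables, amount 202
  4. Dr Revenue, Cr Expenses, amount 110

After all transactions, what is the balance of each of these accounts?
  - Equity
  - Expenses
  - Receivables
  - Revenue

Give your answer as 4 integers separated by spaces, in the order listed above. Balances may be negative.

After txn 1 (Dr Equity, Cr Receivables, amount 219): Equity=219 Receivables=-219
After txn 2 (Dr Equity, Cr Receivables, amount 118): Equity=337 Receivables=-337
After txn 3 (Dr Expenses, Cr Receivables, amount 202): Equity=337 Expenses=202 Receivables=-539
After txn 4 (Dr Revenue, Cr Expenses, amount 110): Equity=337 Expenses=92 Receivables=-539 Revenue=110

Answer: 337 92 -539 110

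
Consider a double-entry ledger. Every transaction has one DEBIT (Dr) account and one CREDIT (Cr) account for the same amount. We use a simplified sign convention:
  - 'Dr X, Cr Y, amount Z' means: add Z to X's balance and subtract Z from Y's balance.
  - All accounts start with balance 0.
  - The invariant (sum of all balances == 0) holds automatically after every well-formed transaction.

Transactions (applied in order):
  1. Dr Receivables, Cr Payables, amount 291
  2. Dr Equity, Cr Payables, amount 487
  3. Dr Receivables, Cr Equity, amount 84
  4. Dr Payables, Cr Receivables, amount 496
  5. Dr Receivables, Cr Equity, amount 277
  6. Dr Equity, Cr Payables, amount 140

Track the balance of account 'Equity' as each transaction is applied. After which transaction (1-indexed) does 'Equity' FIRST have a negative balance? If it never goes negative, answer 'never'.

After txn 1: Equity=0
After txn 2: Equity=487
After txn 3: Equity=403
After txn 4: Equity=403
After txn 5: Equity=126
After txn 6: Equity=266

Answer: never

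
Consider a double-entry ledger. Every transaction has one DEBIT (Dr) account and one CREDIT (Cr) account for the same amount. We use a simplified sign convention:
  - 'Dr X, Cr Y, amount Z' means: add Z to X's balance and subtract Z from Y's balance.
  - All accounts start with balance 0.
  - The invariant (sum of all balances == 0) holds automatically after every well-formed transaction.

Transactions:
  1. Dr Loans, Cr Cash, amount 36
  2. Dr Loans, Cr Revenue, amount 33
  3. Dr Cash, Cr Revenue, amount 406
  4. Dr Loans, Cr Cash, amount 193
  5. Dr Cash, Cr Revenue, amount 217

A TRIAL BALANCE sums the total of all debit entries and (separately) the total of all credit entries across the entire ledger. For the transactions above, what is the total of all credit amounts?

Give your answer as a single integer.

Txn 1: credit+=36
Txn 2: credit+=33
Txn 3: credit+=406
Txn 4: credit+=193
Txn 5: credit+=217
Total credits = 885

Answer: 885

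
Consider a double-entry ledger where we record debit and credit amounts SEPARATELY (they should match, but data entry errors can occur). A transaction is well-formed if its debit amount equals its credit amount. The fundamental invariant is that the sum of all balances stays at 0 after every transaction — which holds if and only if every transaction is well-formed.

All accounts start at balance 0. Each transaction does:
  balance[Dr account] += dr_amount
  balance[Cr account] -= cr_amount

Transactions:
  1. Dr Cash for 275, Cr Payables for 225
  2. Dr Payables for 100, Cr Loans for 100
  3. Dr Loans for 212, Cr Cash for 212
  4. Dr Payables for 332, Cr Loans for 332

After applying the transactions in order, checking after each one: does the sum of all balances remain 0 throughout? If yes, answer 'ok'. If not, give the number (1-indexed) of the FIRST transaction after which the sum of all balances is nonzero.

After txn 1: dr=275 cr=225 sum_balances=50
After txn 2: dr=100 cr=100 sum_balances=50
After txn 3: dr=212 cr=212 sum_balances=50
After txn 4: dr=332 cr=332 sum_balances=50

Answer: 1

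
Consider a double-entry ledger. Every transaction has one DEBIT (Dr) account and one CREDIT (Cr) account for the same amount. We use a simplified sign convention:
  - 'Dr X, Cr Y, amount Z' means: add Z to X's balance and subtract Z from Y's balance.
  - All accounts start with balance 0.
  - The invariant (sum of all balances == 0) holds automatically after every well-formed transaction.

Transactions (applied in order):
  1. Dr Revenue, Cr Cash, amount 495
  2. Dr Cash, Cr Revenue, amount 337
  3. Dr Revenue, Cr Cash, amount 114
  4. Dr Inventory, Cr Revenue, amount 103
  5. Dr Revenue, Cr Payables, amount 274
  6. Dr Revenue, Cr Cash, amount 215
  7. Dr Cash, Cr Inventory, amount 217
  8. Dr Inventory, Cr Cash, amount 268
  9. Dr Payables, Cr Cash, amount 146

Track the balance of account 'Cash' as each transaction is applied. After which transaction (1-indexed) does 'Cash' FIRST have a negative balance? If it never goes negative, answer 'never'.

After txn 1: Cash=-495

Answer: 1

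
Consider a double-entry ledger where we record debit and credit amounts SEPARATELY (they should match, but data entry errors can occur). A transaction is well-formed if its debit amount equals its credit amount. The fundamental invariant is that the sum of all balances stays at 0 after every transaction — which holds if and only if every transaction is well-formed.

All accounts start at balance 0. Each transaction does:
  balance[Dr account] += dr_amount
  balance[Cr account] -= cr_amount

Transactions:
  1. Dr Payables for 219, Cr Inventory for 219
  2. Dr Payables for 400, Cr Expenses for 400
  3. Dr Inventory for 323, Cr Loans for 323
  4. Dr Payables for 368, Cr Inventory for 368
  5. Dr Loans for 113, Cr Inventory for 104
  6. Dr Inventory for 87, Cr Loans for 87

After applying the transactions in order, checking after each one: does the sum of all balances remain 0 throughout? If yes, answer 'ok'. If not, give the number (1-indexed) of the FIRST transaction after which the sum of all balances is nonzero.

Answer: 5

Derivation:
After txn 1: dr=219 cr=219 sum_balances=0
After txn 2: dr=400 cr=400 sum_balances=0
After txn 3: dr=323 cr=323 sum_balances=0
After txn 4: dr=368 cr=368 sum_balances=0
After txn 5: dr=113 cr=104 sum_balances=9
After txn 6: dr=87 cr=87 sum_balances=9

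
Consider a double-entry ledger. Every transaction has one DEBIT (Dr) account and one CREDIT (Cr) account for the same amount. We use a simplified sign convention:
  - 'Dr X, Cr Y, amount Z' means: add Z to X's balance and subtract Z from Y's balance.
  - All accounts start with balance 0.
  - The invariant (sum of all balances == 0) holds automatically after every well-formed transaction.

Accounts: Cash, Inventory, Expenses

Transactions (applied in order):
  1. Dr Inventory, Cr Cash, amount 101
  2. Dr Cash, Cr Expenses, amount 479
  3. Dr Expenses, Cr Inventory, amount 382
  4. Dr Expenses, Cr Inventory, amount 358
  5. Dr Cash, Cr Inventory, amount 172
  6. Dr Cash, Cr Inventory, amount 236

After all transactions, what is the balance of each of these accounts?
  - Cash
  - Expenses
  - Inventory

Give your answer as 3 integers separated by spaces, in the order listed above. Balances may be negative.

After txn 1 (Dr Inventory, Cr Cash, amount 101): Cash=-101 Inventory=101
After txn 2 (Dr Cash, Cr Expenses, amount 479): Cash=378 Expenses=-479 Inventory=101
After txn 3 (Dr Expenses, Cr Inventory, amount 382): Cash=378 Expenses=-97 Inventory=-281
After txn 4 (Dr Expenses, Cr Inventory, amount 358): Cash=378 Expenses=261 Inventory=-639
After txn 5 (Dr Cash, Cr Inventory, amount 172): Cash=550 Expenses=261 Inventory=-811
After txn 6 (Dr Cash, Cr Inventory, amount 236): Cash=786 Expenses=261 Inventory=-1047

Answer: 786 261 -1047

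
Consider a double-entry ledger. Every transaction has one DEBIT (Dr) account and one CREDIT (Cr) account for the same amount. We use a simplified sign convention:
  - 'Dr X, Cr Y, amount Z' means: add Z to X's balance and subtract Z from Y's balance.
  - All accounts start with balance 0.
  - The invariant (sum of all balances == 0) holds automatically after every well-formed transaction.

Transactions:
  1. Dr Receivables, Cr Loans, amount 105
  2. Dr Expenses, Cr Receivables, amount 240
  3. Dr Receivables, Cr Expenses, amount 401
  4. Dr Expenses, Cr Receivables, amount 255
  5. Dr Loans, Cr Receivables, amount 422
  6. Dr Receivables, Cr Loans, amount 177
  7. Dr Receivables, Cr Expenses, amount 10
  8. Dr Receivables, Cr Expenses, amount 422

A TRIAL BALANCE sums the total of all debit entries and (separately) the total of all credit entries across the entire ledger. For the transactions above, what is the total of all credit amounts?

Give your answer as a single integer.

Txn 1: credit+=105
Txn 2: credit+=240
Txn 3: credit+=401
Txn 4: credit+=255
Txn 5: credit+=422
Txn 6: credit+=177
Txn 7: credit+=10
Txn 8: credit+=422
Total credits = 2032

Answer: 2032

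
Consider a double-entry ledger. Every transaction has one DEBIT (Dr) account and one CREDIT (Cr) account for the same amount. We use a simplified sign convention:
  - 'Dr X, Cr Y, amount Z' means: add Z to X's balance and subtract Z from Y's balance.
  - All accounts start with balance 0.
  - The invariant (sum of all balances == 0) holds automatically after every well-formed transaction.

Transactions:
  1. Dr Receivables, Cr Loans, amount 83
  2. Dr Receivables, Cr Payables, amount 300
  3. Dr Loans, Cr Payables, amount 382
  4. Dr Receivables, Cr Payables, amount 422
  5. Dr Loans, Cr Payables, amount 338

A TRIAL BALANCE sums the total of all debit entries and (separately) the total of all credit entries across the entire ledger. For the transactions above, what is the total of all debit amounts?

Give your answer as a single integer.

Txn 1: debit+=83
Txn 2: debit+=300
Txn 3: debit+=382
Txn 4: debit+=422
Txn 5: debit+=338
Total debits = 1525

Answer: 1525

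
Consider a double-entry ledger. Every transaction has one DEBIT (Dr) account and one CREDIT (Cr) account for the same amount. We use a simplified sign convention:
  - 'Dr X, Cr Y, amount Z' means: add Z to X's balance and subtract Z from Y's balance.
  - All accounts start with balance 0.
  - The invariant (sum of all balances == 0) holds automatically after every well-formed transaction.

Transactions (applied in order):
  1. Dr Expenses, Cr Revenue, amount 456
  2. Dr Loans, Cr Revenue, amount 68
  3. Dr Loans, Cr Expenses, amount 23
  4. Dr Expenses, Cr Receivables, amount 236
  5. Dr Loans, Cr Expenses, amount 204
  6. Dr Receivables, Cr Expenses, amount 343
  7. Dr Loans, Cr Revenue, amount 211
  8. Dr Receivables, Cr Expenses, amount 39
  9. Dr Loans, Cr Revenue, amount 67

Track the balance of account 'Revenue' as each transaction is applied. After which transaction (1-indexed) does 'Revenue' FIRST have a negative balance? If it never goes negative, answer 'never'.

Answer: 1

Derivation:
After txn 1: Revenue=-456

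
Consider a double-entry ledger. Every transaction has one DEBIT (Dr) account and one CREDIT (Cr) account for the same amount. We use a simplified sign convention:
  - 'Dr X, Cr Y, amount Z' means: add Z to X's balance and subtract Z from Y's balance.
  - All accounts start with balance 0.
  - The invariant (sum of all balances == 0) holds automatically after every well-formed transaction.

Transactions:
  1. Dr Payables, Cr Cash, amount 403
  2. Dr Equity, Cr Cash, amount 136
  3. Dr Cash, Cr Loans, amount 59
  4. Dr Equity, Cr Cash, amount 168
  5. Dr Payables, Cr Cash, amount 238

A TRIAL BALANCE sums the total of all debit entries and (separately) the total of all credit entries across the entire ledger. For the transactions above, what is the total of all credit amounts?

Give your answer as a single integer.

Txn 1: credit+=403
Txn 2: credit+=136
Txn 3: credit+=59
Txn 4: credit+=168
Txn 5: credit+=238
Total credits = 1004

Answer: 1004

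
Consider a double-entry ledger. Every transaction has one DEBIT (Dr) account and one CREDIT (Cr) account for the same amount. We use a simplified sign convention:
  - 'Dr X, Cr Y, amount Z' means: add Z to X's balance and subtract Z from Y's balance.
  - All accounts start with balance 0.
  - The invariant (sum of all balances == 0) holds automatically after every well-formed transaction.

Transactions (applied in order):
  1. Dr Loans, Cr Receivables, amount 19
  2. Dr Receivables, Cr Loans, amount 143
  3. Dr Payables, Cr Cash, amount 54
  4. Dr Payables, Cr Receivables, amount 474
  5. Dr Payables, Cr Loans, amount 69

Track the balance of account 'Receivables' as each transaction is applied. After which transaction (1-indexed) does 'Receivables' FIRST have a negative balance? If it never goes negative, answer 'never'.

After txn 1: Receivables=-19

Answer: 1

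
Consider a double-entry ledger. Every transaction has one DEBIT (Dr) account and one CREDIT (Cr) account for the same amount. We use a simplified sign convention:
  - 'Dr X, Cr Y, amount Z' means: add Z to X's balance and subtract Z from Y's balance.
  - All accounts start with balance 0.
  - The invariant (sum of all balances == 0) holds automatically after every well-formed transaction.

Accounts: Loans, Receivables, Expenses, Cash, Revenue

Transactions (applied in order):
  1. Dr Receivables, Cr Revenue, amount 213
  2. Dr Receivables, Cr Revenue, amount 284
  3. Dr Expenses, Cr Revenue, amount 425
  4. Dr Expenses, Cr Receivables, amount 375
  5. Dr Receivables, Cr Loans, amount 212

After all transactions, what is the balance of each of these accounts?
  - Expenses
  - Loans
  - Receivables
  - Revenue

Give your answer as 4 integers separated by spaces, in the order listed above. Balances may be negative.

After txn 1 (Dr Receivables, Cr Revenue, amount 213): Receivables=213 Revenue=-213
After txn 2 (Dr Receivables, Cr Revenue, amount 284): Receivables=497 Revenue=-497
After txn 3 (Dr Expenses, Cr Revenue, amount 425): Expenses=425 Receivables=497 Revenue=-922
After txn 4 (Dr Expenses, Cr Receivables, amount 375): Expenses=800 Receivables=122 Revenue=-922
After txn 5 (Dr Receivables, Cr Loans, amount 212): Expenses=800 Loans=-212 Receivables=334 Revenue=-922

Answer: 800 -212 334 -922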